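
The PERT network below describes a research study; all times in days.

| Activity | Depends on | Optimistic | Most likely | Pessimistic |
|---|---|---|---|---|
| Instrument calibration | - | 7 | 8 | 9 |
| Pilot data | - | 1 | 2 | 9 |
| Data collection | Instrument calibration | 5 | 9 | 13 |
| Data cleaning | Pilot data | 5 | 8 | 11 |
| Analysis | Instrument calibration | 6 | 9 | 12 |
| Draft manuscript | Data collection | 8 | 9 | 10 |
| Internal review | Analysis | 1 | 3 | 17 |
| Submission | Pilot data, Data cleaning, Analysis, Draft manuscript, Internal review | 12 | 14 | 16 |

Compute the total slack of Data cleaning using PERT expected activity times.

15 days

te_Instrument calibration = (7 + 4·8 + 9)/6 = 48/6 = 8
te_Pilot data = (1 + 4·2 + 9)/6 = 18/6 = 3
te_Data collection = (5 + 4·9 + 13)/6 = 54/6 = 9
te_Data cleaning = (5 + 4·8 + 11)/6 = 48/6 = 8
te_Analysis = (6 + 4·9 + 12)/6 = 54/6 = 9
te_Draft manuscript = (8 + 4·9 + 10)/6 = 54/6 = 9
te_Internal review = (1 + 4·3 + 17)/6 = 30/6 = 5
te_Submission = (12 + 4·14 + 16)/6 = 84/6 = 14

Forward pass:
ES_Instrument calibration = 0; EF_Instrument calibration = 8
ES_Pilot data = 0; EF_Pilot data = 3
ES_Data collection = 8; EF_Data collection = 8+9 = 17
ES_Data cleaning = 3; EF_Data cleaning = 3+8 = 11
ES_Analysis = 8; EF_Analysis = 8+9 = 17
ES_Draft manuscript = 17; EF_Draft manuscript = 17+9 = 26
ES_Internal review = 17; EF_Internal review = 17+5 = 22
ES_Submission = max(EF_Pilot data=3, EF_Data cleaning=11, EF_Analysis=17, EF_Draft manuscript=26, EF_Internal review=22) = 26; EF_Submission = 26+14 = 40
Expected project duration μ = 40 days. Critical path: Instrument calibration → Data collection → Draft manuscript → Submission.

Backward pass:
LF_Submission = 40; LS_Submission = 40−14 = 26
LF_Internal review = LS_Submission = 26; LS_Internal review = 26−5 = 21
LF_Draft manuscript = LS_Submission = 26; LS_Draft manuscript = 26−9 = 17
LF_Analysis = min(LS_Internal review=21, LS_Submission=26) = 21; LS_Analysis = 21−9 = 12
LF_Data cleaning = LS_Submission = 26; LS_Data cleaning = 26−8 = 18
LF_Data collection = LS_Draft manuscript = 17; LS_Data collection = 17−9 = 8
LF_Pilot data = min(LS_Data cleaning=18, LS_Submission=26) = 18; LS_Pilot data = 18−3 = 15
LF_Instrument calibration = min(LS_Data collection=8, LS_Analysis=12) = 8; LS_Instrument calibration = 8−8 = 0
Slack_Data cleaning = LS_Data cleaning − ES_Data cleaning = 18 − 3 = 15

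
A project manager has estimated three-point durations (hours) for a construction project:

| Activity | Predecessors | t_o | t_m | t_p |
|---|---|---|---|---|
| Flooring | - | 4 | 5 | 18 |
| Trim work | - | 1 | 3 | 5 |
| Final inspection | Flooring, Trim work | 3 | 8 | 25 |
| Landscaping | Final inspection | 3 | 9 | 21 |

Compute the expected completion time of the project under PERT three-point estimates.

te_Flooring = (4 + 4·5 + 18)/6 = 42/6 = 7
te_Trim work = (1 + 4·3 + 5)/6 = 18/6 = 3
te_Final inspection = (3 + 4·8 + 25)/6 = 60/6 = 10
te_Landscaping = (3 + 4·9 + 21)/6 = 60/6 = 10

Forward pass:
ES_Flooring = 0; EF_Flooring = 7
ES_Trim work = 0; EF_Trim work = 3
ES_Final inspection = max(EF_Flooring=7, EF_Trim work=3) = 7; EF_Final inspection = 7+10 = 17
ES_Landscaping = 17; EF_Landscaping = 17+10 = 27
Expected project duration μ = 27 hours. Critical path: Flooring → Final inspection → Landscaping.

27 hours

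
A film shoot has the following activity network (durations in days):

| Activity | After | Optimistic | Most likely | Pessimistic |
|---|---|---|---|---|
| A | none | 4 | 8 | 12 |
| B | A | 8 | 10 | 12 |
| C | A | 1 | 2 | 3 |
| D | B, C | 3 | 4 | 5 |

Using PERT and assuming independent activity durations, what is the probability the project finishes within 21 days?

te_A = (4 + 4·8 + 12)/6 = 48/6 = 8; σ²_A = ((12−4)/6)² = 1.778
te_B = (8 + 4·10 + 12)/6 = 60/6 = 10; σ²_B = ((12−8)/6)² = 0.444
te_C = (1 + 4·2 + 3)/6 = 12/6 = 2; σ²_C = ((3−1)/6)² = 0.111
te_D = (3 + 4·4 + 5)/6 = 24/6 = 4; σ²_D = ((5−3)/6)² = 0.111

Forward pass:
ES_A = 0; EF_A = 8
ES_B = 8; EF_B = 8+10 = 18
ES_C = 8; EF_C = 8+2 = 10
ES_D = max(EF_B=18, EF_C=10) = 18; EF_D = 18+4 = 22
Expected project duration μ = 22 days. Critical path: A → B → D.

Variance along critical path = 1.778 + 0.444 + 0.111 = 2.333; σ = √2.333 = 1.528 days.
Z = (21 − 22) / 1.528 = -0.655
P(T ≤ 21) = Φ(-0.655) ≈ 0.256

0.256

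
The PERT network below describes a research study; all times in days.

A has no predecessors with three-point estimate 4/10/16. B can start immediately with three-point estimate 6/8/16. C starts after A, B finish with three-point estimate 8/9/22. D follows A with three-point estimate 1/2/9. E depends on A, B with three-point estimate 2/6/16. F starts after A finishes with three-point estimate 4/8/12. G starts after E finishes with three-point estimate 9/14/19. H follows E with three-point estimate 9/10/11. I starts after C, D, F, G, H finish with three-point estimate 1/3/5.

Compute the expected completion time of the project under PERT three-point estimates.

34 days

te_A = (4 + 4·10 + 16)/6 = 60/6 = 10
te_B = (6 + 4·8 + 16)/6 = 54/6 = 9
te_C = (8 + 4·9 + 22)/6 = 66/6 = 11
te_D = (1 + 4·2 + 9)/6 = 18/6 = 3
te_E = (2 + 4·6 + 16)/6 = 42/6 = 7
te_F = (4 + 4·8 + 12)/6 = 48/6 = 8
te_G = (9 + 4·14 + 19)/6 = 84/6 = 14
te_H = (9 + 4·10 + 11)/6 = 60/6 = 10
te_I = (1 + 4·3 + 5)/6 = 18/6 = 3

Forward pass:
ES_A = 0; EF_A = 10
ES_B = 0; EF_B = 9
ES_C = max(EF_A=10, EF_B=9) = 10; EF_C = 10+11 = 21
ES_D = 10; EF_D = 10+3 = 13
ES_E = max(EF_A=10, EF_B=9) = 10; EF_E = 10+7 = 17
ES_F = 10; EF_F = 10+8 = 18
ES_G = 17; EF_G = 17+14 = 31
ES_H = 17; EF_H = 17+10 = 27
ES_I = max(EF_C=21, EF_D=13, EF_F=18, EF_G=31, EF_H=27) = 31; EF_I = 31+3 = 34
Expected project duration μ = 34 days. Critical path: A → E → G → I.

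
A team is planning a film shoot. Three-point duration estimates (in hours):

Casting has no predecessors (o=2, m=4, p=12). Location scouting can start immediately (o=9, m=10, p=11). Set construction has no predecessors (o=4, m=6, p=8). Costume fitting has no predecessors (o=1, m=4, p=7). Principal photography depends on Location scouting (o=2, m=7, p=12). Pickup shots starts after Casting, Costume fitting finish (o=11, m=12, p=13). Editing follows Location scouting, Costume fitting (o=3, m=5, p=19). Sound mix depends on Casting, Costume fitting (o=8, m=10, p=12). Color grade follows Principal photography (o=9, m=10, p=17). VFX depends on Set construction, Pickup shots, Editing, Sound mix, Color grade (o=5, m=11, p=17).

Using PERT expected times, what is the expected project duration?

39 hours

te_Casting = (2 + 4·4 + 12)/6 = 30/6 = 5
te_Location scouting = (9 + 4·10 + 11)/6 = 60/6 = 10
te_Set construction = (4 + 4·6 + 8)/6 = 36/6 = 6
te_Costume fitting = (1 + 4·4 + 7)/6 = 24/6 = 4
te_Principal photography = (2 + 4·7 + 12)/6 = 42/6 = 7
te_Pickup shots = (11 + 4·12 + 13)/6 = 72/6 = 12
te_Editing = (3 + 4·5 + 19)/6 = 42/6 = 7
te_Sound mix = (8 + 4·10 + 12)/6 = 60/6 = 10
te_Color grade = (9 + 4·10 + 17)/6 = 66/6 = 11
te_VFX = (5 + 4·11 + 17)/6 = 66/6 = 11

Forward pass:
ES_Casting = 0; EF_Casting = 5
ES_Location scouting = 0; EF_Location scouting = 10
ES_Set construction = 0; EF_Set construction = 6
ES_Costume fitting = 0; EF_Costume fitting = 4
ES_Principal photography = 10; EF_Principal photography = 10+7 = 17
ES_Pickup shots = max(EF_Casting=5, EF_Costume fitting=4) = 5; EF_Pickup shots = 5+12 = 17
ES_Editing = max(EF_Location scouting=10, EF_Costume fitting=4) = 10; EF_Editing = 10+7 = 17
ES_Sound mix = max(EF_Casting=5, EF_Costume fitting=4) = 5; EF_Sound mix = 5+10 = 15
ES_Color grade = 17; EF_Color grade = 17+11 = 28
ES_VFX = max(EF_Set construction=6, EF_Pickup shots=17, EF_Editing=17, EF_Sound mix=15, EF_Color grade=28) = 28; EF_VFX = 28+11 = 39
Expected project duration μ = 39 hours. Critical path: Location scouting → Principal photography → Color grade → VFX.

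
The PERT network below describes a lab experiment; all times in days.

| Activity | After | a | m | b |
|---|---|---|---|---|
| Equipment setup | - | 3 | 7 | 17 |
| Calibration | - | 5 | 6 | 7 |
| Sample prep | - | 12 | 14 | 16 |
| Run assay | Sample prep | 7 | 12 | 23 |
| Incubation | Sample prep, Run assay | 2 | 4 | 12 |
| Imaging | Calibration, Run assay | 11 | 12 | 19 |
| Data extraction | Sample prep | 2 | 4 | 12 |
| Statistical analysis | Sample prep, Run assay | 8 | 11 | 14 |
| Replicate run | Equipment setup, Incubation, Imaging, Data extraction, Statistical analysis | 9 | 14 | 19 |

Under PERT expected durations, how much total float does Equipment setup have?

te_Equipment setup = (3 + 4·7 + 17)/6 = 48/6 = 8
te_Calibration = (5 + 4·6 + 7)/6 = 36/6 = 6
te_Sample prep = (12 + 4·14 + 16)/6 = 84/6 = 14
te_Run assay = (7 + 4·12 + 23)/6 = 78/6 = 13
te_Incubation = (2 + 4·4 + 12)/6 = 30/6 = 5
te_Imaging = (11 + 4·12 + 19)/6 = 78/6 = 13
te_Data extraction = (2 + 4·4 + 12)/6 = 30/6 = 5
te_Statistical analysis = (8 + 4·11 + 14)/6 = 66/6 = 11
te_Replicate run = (9 + 4·14 + 19)/6 = 84/6 = 14

Forward pass:
ES_Equipment setup = 0; EF_Equipment setup = 8
ES_Calibration = 0; EF_Calibration = 6
ES_Sample prep = 0; EF_Sample prep = 14
ES_Run assay = 14; EF_Run assay = 14+13 = 27
ES_Incubation = max(EF_Sample prep=14, EF_Run assay=27) = 27; EF_Incubation = 27+5 = 32
ES_Imaging = max(EF_Calibration=6, EF_Run assay=27) = 27; EF_Imaging = 27+13 = 40
ES_Data extraction = 14; EF_Data extraction = 14+5 = 19
ES_Statistical analysis = max(EF_Sample prep=14, EF_Run assay=27) = 27; EF_Statistical analysis = 27+11 = 38
ES_Replicate run = max(EF_Equipment setup=8, EF_Incubation=32, EF_Imaging=40, EF_Data extraction=19, EF_Statistical analysis=38) = 40; EF_Replicate run = 40+14 = 54
Expected project duration μ = 54 days. Critical path: Sample prep → Run assay → Imaging → Replicate run.

Backward pass:
LF_Replicate run = 54; LS_Replicate run = 54−14 = 40
LF_Statistical analysis = LS_Replicate run = 40; LS_Statistical analysis = 40−11 = 29
LF_Data extraction = LS_Replicate run = 40; LS_Data extraction = 40−5 = 35
LF_Imaging = LS_Replicate run = 40; LS_Imaging = 40−13 = 27
LF_Incubation = LS_Replicate run = 40; LS_Incubation = 40−5 = 35
LF_Run assay = min(LS_Incubation=35, LS_Imaging=27, LS_Statistical analysis=29) = 27; LS_Run assay = 27−13 = 14
LF_Sample prep = min(LS_Run assay=14, LS_Incubation=35, LS_Data extraction=35, LS_Statistical analysis=29) = 14; LS_Sample prep = 14−14 = 0
LF_Calibration = LS_Imaging = 27; LS_Calibration = 27−6 = 21
LF_Equipment setup = LS_Replicate run = 40; LS_Equipment setup = 40−8 = 32
Slack_Equipment setup = LS_Equipment setup − ES_Equipment setup = 32 − 0 = 32

32 days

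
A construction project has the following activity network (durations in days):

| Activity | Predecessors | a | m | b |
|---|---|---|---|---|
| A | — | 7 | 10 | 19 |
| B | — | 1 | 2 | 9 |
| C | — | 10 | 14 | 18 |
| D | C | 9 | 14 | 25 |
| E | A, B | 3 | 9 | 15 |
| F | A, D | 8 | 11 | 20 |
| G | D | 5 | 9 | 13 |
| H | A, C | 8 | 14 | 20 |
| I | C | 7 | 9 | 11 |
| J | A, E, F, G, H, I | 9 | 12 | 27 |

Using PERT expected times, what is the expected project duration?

55 days

te_A = (7 + 4·10 + 19)/6 = 66/6 = 11
te_B = (1 + 4·2 + 9)/6 = 18/6 = 3
te_C = (10 + 4·14 + 18)/6 = 84/6 = 14
te_D = (9 + 4·14 + 25)/6 = 90/6 = 15
te_E = (3 + 4·9 + 15)/6 = 54/6 = 9
te_F = (8 + 4·11 + 20)/6 = 72/6 = 12
te_G = (5 + 4·9 + 13)/6 = 54/6 = 9
te_H = (8 + 4·14 + 20)/6 = 84/6 = 14
te_I = (7 + 4·9 + 11)/6 = 54/6 = 9
te_J = (9 + 4·12 + 27)/6 = 84/6 = 14

Forward pass:
ES_A = 0; EF_A = 11
ES_B = 0; EF_B = 3
ES_C = 0; EF_C = 14
ES_D = 14; EF_D = 14+15 = 29
ES_E = max(EF_A=11, EF_B=3) = 11; EF_E = 11+9 = 20
ES_F = max(EF_A=11, EF_D=29) = 29; EF_F = 29+12 = 41
ES_G = 29; EF_G = 29+9 = 38
ES_H = max(EF_A=11, EF_C=14) = 14; EF_H = 14+14 = 28
ES_I = 14; EF_I = 14+9 = 23
ES_J = max(EF_A=11, EF_E=20, EF_F=41, EF_G=38, EF_H=28, EF_I=23) = 41; EF_J = 41+14 = 55
Expected project duration μ = 55 days. Critical path: C → D → F → J.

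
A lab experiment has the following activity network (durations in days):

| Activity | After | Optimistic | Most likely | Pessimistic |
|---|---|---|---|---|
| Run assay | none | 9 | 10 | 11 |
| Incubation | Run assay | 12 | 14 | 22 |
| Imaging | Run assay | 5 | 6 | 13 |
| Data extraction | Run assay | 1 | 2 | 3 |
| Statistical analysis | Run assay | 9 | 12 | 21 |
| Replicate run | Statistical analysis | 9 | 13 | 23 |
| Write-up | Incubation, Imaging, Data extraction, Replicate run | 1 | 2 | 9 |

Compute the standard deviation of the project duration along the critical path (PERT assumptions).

3.37 days

te_Run assay = (9 + 4·10 + 11)/6 = 60/6 = 10; σ²_Run assay = ((11−9)/6)² = 0.111
te_Incubation = (12 + 4·14 + 22)/6 = 90/6 = 15; σ²_Incubation = ((22−12)/6)² = 2.778
te_Imaging = (5 + 4·6 + 13)/6 = 42/6 = 7; σ²_Imaging = ((13−5)/6)² = 1.778
te_Data extraction = (1 + 4·2 + 3)/6 = 12/6 = 2; σ²_Data extraction = ((3−1)/6)² = 0.111
te_Statistical analysis = (9 + 4·12 + 21)/6 = 78/6 = 13; σ²_Statistical analysis = ((21−9)/6)² = 4.000
te_Replicate run = (9 + 4·13 + 23)/6 = 84/6 = 14; σ²_Replicate run = ((23−9)/6)² = 5.444
te_Write-up = (1 + 4·2 + 9)/6 = 18/6 = 3; σ²_Write-up = ((9−1)/6)² = 1.778

Forward pass:
ES_Run assay = 0; EF_Run assay = 10
ES_Incubation = 10; EF_Incubation = 10+15 = 25
ES_Imaging = 10; EF_Imaging = 10+7 = 17
ES_Data extraction = 10; EF_Data extraction = 10+2 = 12
ES_Statistical analysis = 10; EF_Statistical analysis = 10+13 = 23
ES_Replicate run = 23; EF_Replicate run = 23+14 = 37
ES_Write-up = max(EF_Incubation=25, EF_Imaging=17, EF_Data extraction=12, EF_Replicate run=37) = 37; EF_Write-up = 37+3 = 40
Expected project duration μ = 40 days. Critical path: Run assay → Statistical analysis → Replicate run → Write-up.

Variance along critical path = 0.111 + 4.000 + 5.444 + 1.778 = 11.333
σ = √11.333 = 3.367 days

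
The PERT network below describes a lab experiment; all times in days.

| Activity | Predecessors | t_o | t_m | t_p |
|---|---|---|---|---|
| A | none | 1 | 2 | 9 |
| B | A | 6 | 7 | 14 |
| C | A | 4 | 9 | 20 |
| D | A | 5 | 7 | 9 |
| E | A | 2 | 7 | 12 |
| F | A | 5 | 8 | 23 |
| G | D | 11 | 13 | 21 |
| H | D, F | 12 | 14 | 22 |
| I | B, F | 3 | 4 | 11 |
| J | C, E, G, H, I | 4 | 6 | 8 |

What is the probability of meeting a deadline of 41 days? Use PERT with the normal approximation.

0.969

te_A = (1 + 4·2 + 9)/6 = 18/6 = 3; σ²_A = ((9−1)/6)² = 1.778
te_B = (6 + 4·7 + 14)/6 = 48/6 = 8; σ²_B = ((14−6)/6)² = 1.778
te_C = (4 + 4·9 + 20)/6 = 60/6 = 10; σ²_C = ((20−4)/6)² = 7.111
te_D = (5 + 4·7 + 9)/6 = 42/6 = 7; σ²_D = ((9−5)/6)² = 0.444
te_E = (2 + 4·7 + 12)/6 = 42/6 = 7; σ²_E = ((12−2)/6)² = 2.778
te_F = (5 + 4·8 + 23)/6 = 60/6 = 10; σ²_F = ((23−5)/6)² = 9.000
te_G = (11 + 4·13 + 21)/6 = 84/6 = 14; σ²_G = ((21−11)/6)² = 2.778
te_H = (12 + 4·14 + 22)/6 = 90/6 = 15; σ²_H = ((22−12)/6)² = 2.778
te_I = (3 + 4·4 + 11)/6 = 30/6 = 5; σ²_I = ((11−3)/6)² = 1.778
te_J = (4 + 4·6 + 8)/6 = 36/6 = 6; σ²_J = ((8−4)/6)² = 0.444

Forward pass:
ES_A = 0; EF_A = 3
ES_B = 3; EF_B = 3+8 = 11
ES_C = 3; EF_C = 3+10 = 13
ES_D = 3; EF_D = 3+7 = 10
ES_E = 3; EF_E = 3+7 = 10
ES_F = 3; EF_F = 3+10 = 13
ES_G = 10; EF_G = 10+14 = 24
ES_H = max(EF_D=10, EF_F=13) = 13; EF_H = 13+15 = 28
ES_I = max(EF_B=11, EF_F=13) = 13; EF_I = 13+5 = 18
ES_J = max(EF_C=13, EF_E=10, EF_G=24, EF_H=28, EF_I=18) = 28; EF_J = 28+6 = 34
Expected project duration μ = 34 days. Critical path: A → F → H → J.

Variance along critical path = 1.778 + 9.000 + 2.778 + 0.444 = 14.000; σ = √14.000 = 3.742 days.
Z = (41 − 34) / 3.742 = 1.871
P(T ≤ 41) = Φ(1.871) ≈ 0.969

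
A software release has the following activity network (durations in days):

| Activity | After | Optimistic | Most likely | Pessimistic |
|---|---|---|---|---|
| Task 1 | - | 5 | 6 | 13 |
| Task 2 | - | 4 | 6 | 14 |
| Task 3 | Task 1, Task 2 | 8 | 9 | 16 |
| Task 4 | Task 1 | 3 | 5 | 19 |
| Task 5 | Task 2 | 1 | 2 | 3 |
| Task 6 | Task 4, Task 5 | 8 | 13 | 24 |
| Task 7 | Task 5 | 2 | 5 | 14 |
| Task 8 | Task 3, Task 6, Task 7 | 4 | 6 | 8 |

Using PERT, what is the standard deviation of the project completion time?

te_Task 1 = (5 + 4·6 + 13)/6 = 42/6 = 7; σ²_Task 1 = ((13−5)/6)² = 1.778
te_Task 2 = (4 + 4·6 + 14)/6 = 42/6 = 7; σ²_Task 2 = ((14−4)/6)² = 2.778
te_Task 3 = (8 + 4·9 + 16)/6 = 60/6 = 10; σ²_Task 3 = ((16−8)/6)² = 1.778
te_Task 4 = (3 + 4·5 + 19)/6 = 42/6 = 7; σ²_Task 4 = ((19−3)/6)² = 7.111
te_Task 5 = (1 + 4·2 + 3)/6 = 12/6 = 2; σ²_Task 5 = ((3−1)/6)² = 0.111
te_Task 6 = (8 + 4·13 + 24)/6 = 84/6 = 14; σ²_Task 6 = ((24−8)/6)² = 7.111
te_Task 7 = (2 + 4·5 + 14)/6 = 36/6 = 6; σ²_Task 7 = ((14−2)/6)² = 4.000
te_Task 8 = (4 + 4·6 + 8)/6 = 36/6 = 6; σ²_Task 8 = ((8−4)/6)² = 0.444

Forward pass:
ES_Task 1 = 0; EF_Task 1 = 7
ES_Task 2 = 0; EF_Task 2 = 7
ES_Task 3 = max(EF_Task 1=7, EF_Task 2=7) = 7; EF_Task 3 = 7+10 = 17
ES_Task 4 = 7; EF_Task 4 = 7+7 = 14
ES_Task 5 = 7; EF_Task 5 = 7+2 = 9
ES_Task 6 = max(EF_Task 4=14, EF_Task 5=9) = 14; EF_Task 6 = 14+14 = 28
ES_Task 7 = 9; EF_Task 7 = 9+6 = 15
ES_Task 8 = max(EF_Task 3=17, EF_Task 6=28, EF_Task 7=15) = 28; EF_Task 8 = 28+6 = 34
Expected project duration μ = 34 days. Critical path: Task 1 → Task 4 → Task 6 → Task 8.

Variance along critical path = 1.778 + 7.111 + 7.111 + 0.444 = 16.444
σ = √16.444 = 4.055 days

4.06 days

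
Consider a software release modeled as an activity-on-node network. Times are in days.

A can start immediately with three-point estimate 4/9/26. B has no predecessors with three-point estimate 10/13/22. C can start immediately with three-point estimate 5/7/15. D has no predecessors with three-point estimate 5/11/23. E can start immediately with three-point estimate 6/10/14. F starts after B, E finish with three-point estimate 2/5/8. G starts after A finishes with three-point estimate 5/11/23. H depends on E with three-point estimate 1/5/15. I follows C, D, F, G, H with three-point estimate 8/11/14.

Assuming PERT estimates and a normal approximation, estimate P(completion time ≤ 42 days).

0.951

te_A = (4 + 4·9 + 26)/6 = 66/6 = 11; σ²_A = ((26−4)/6)² = 13.444
te_B = (10 + 4·13 + 22)/6 = 84/6 = 14; σ²_B = ((22−10)/6)² = 4.000
te_C = (5 + 4·7 + 15)/6 = 48/6 = 8; σ²_C = ((15−5)/6)² = 2.778
te_D = (5 + 4·11 + 23)/6 = 72/6 = 12; σ²_D = ((23−5)/6)² = 9.000
te_E = (6 + 4·10 + 14)/6 = 60/6 = 10; σ²_E = ((14−6)/6)² = 1.778
te_F = (2 + 4·5 + 8)/6 = 30/6 = 5; σ²_F = ((8−2)/6)² = 1.000
te_G = (5 + 4·11 + 23)/6 = 72/6 = 12; σ²_G = ((23−5)/6)² = 9.000
te_H = (1 + 4·5 + 15)/6 = 36/6 = 6; σ²_H = ((15−1)/6)² = 5.444
te_I = (8 + 4·11 + 14)/6 = 66/6 = 11; σ²_I = ((14−8)/6)² = 1.000

Forward pass:
ES_A = 0; EF_A = 11
ES_B = 0; EF_B = 14
ES_C = 0; EF_C = 8
ES_D = 0; EF_D = 12
ES_E = 0; EF_E = 10
ES_F = max(EF_B=14, EF_E=10) = 14; EF_F = 14+5 = 19
ES_G = 11; EF_G = 11+12 = 23
ES_H = 10; EF_H = 10+6 = 16
ES_I = max(EF_C=8, EF_D=12, EF_F=19, EF_G=23, EF_H=16) = 23; EF_I = 23+11 = 34
Expected project duration μ = 34 days. Critical path: A → G → I.

Variance along critical path = 13.444 + 9.000 + 1.000 = 23.444; σ = √23.444 = 4.842 days.
Z = (42 − 34) / 4.842 = 1.652
P(T ≤ 42) = Φ(1.652) ≈ 0.951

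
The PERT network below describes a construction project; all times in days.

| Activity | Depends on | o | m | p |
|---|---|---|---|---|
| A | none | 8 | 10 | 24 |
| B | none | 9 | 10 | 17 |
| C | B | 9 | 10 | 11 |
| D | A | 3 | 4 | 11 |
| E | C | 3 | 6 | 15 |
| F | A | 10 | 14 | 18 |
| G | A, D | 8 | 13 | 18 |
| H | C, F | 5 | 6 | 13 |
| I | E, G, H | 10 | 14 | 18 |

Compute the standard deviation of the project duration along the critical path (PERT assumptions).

3.53 days

te_A = (8 + 4·10 + 24)/6 = 72/6 = 12; σ²_A = ((24−8)/6)² = 7.111
te_B = (9 + 4·10 + 17)/6 = 66/6 = 11; σ²_B = ((17−9)/6)² = 1.778
te_C = (9 + 4·10 + 11)/6 = 60/6 = 10; σ²_C = ((11−9)/6)² = 0.111
te_D = (3 + 4·4 + 11)/6 = 30/6 = 5; σ²_D = ((11−3)/6)² = 1.778
te_E = (3 + 4·6 + 15)/6 = 42/6 = 7; σ²_E = ((15−3)/6)² = 4.000
te_F = (10 + 4·14 + 18)/6 = 84/6 = 14; σ²_F = ((18−10)/6)² = 1.778
te_G = (8 + 4·13 + 18)/6 = 78/6 = 13; σ²_G = ((18−8)/6)² = 2.778
te_H = (5 + 4·6 + 13)/6 = 42/6 = 7; σ²_H = ((13−5)/6)² = 1.778
te_I = (10 + 4·14 + 18)/6 = 84/6 = 14; σ²_I = ((18−10)/6)² = 1.778

Forward pass:
ES_A = 0; EF_A = 12
ES_B = 0; EF_B = 11
ES_C = 11; EF_C = 11+10 = 21
ES_D = 12; EF_D = 12+5 = 17
ES_E = 21; EF_E = 21+7 = 28
ES_F = 12; EF_F = 12+14 = 26
ES_G = max(EF_A=12, EF_D=17) = 17; EF_G = 17+13 = 30
ES_H = max(EF_C=21, EF_F=26) = 26; EF_H = 26+7 = 33
ES_I = max(EF_E=28, EF_G=30, EF_H=33) = 33; EF_I = 33+14 = 47
Expected project duration μ = 47 days. Critical path: A → F → H → I.

Variance along critical path = 7.111 + 1.778 + 1.778 + 1.778 = 12.444
σ = √12.444 = 3.528 days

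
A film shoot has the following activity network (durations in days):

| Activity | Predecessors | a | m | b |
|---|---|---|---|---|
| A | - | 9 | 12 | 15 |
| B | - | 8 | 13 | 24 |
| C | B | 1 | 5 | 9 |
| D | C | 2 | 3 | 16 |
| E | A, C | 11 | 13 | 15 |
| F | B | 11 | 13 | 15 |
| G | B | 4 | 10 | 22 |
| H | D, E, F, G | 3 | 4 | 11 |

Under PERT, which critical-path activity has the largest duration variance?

te_A = (9 + 4·12 + 15)/6 = 72/6 = 12; σ²_A = ((15−9)/6)² = 1.000
te_B = (8 + 4·13 + 24)/6 = 84/6 = 14; σ²_B = ((24−8)/6)² = 7.111
te_C = (1 + 4·5 + 9)/6 = 30/6 = 5; σ²_C = ((9−1)/6)² = 1.778
te_D = (2 + 4·3 + 16)/6 = 30/6 = 5; σ²_D = ((16−2)/6)² = 5.444
te_E = (11 + 4·13 + 15)/6 = 78/6 = 13; σ²_E = ((15−11)/6)² = 0.444
te_F = (11 + 4·13 + 15)/6 = 78/6 = 13; σ²_F = ((15−11)/6)² = 0.444
te_G = (4 + 4·10 + 22)/6 = 66/6 = 11; σ²_G = ((22−4)/6)² = 9.000
te_H = (3 + 4·4 + 11)/6 = 30/6 = 5; σ²_H = ((11−3)/6)² = 1.778

Forward pass:
ES_A = 0; EF_A = 12
ES_B = 0; EF_B = 14
ES_C = 14; EF_C = 14+5 = 19
ES_D = 19; EF_D = 19+5 = 24
ES_E = max(EF_A=12, EF_C=19) = 19; EF_E = 19+13 = 32
ES_F = 14; EF_F = 14+13 = 27
ES_G = 14; EF_G = 14+11 = 25
ES_H = max(EF_D=24, EF_E=32, EF_F=27, EF_G=25) = 32; EF_H = 32+5 = 37
Expected project duration μ = 37 days. Critical path: B → C → E → H.

Variances on critical path: σ²_B=7.111, σ²_C=1.778, σ²_E=0.444, σ²_H=1.778.
Largest is σ²_B = 7.111.

B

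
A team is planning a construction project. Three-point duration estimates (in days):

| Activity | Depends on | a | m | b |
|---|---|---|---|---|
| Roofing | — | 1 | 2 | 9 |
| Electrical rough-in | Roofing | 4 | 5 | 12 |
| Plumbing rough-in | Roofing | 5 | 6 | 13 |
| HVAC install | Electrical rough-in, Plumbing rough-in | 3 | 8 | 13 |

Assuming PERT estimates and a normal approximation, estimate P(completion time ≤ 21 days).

te_Roofing = (1 + 4·2 + 9)/6 = 18/6 = 3; σ²_Roofing = ((9−1)/6)² = 1.778
te_Electrical rough-in = (4 + 4·5 + 12)/6 = 36/6 = 6; σ²_Electrical rough-in = ((12−4)/6)² = 1.778
te_Plumbing rough-in = (5 + 4·6 + 13)/6 = 42/6 = 7; σ²_Plumbing rough-in = ((13−5)/6)² = 1.778
te_HVAC install = (3 + 4·8 + 13)/6 = 48/6 = 8; σ²_HVAC install = ((13−3)/6)² = 2.778

Forward pass:
ES_Roofing = 0; EF_Roofing = 3
ES_Electrical rough-in = 3; EF_Electrical rough-in = 3+6 = 9
ES_Plumbing rough-in = 3; EF_Plumbing rough-in = 3+7 = 10
ES_HVAC install = max(EF_Electrical rough-in=9, EF_Plumbing rough-in=10) = 10; EF_HVAC install = 10+8 = 18
Expected project duration μ = 18 days. Critical path: Roofing → Plumbing rough-in → HVAC install.

Variance along critical path = 1.778 + 1.778 + 2.778 = 6.333; σ = √6.333 = 2.517 days.
Z = (21 − 18) / 2.517 = 1.192
P(T ≤ 21) = Φ(1.192) ≈ 0.883

0.883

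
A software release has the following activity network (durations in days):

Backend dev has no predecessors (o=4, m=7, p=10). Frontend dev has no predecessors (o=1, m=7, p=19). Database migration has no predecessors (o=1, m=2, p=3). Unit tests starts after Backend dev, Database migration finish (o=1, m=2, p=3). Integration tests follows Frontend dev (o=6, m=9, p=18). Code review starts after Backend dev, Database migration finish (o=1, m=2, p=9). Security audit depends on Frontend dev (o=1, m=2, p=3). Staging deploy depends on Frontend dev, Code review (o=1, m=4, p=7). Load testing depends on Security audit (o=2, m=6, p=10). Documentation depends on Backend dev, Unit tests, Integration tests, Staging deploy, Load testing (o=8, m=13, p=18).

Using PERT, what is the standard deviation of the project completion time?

3.97 days

te_Backend dev = (4 + 4·7 + 10)/6 = 42/6 = 7; σ²_Backend dev = ((10−4)/6)² = 1.000
te_Frontend dev = (1 + 4·7 + 19)/6 = 48/6 = 8; σ²_Frontend dev = ((19−1)/6)² = 9.000
te_Database migration = (1 + 4·2 + 3)/6 = 12/6 = 2; σ²_Database migration = ((3−1)/6)² = 0.111
te_Unit tests = (1 + 4·2 + 3)/6 = 12/6 = 2; σ²_Unit tests = ((3−1)/6)² = 0.111
te_Integration tests = (6 + 4·9 + 18)/6 = 60/6 = 10; σ²_Integration tests = ((18−6)/6)² = 4.000
te_Code review = (1 + 4·2 + 9)/6 = 18/6 = 3; σ²_Code review = ((9−1)/6)² = 1.778
te_Security audit = (1 + 4·2 + 3)/6 = 12/6 = 2; σ²_Security audit = ((3−1)/6)² = 0.111
te_Staging deploy = (1 + 4·4 + 7)/6 = 24/6 = 4; σ²_Staging deploy = ((7−1)/6)² = 1.000
te_Load testing = (2 + 4·6 + 10)/6 = 36/6 = 6; σ²_Load testing = ((10−2)/6)² = 1.778
te_Documentation = (8 + 4·13 + 18)/6 = 78/6 = 13; σ²_Documentation = ((18−8)/6)² = 2.778

Forward pass:
ES_Backend dev = 0; EF_Backend dev = 7
ES_Frontend dev = 0; EF_Frontend dev = 8
ES_Database migration = 0; EF_Database migration = 2
ES_Unit tests = max(EF_Backend dev=7, EF_Database migration=2) = 7; EF_Unit tests = 7+2 = 9
ES_Integration tests = 8; EF_Integration tests = 8+10 = 18
ES_Code review = max(EF_Backend dev=7, EF_Database migration=2) = 7; EF_Code review = 7+3 = 10
ES_Security audit = 8; EF_Security audit = 8+2 = 10
ES_Staging deploy = max(EF_Frontend dev=8, EF_Code review=10) = 10; EF_Staging deploy = 10+4 = 14
ES_Load testing = 10; EF_Load testing = 10+6 = 16
ES_Documentation = max(EF_Backend dev=7, EF_Unit tests=9, EF_Integration tests=18, EF_Staging deploy=14, EF_Load testing=16) = 18; EF_Documentation = 18+13 = 31
Expected project duration μ = 31 days. Critical path: Frontend dev → Integration tests → Documentation.

Variance along critical path = 9.000 + 4.000 + 2.778 = 15.778
σ = √15.778 = 3.972 days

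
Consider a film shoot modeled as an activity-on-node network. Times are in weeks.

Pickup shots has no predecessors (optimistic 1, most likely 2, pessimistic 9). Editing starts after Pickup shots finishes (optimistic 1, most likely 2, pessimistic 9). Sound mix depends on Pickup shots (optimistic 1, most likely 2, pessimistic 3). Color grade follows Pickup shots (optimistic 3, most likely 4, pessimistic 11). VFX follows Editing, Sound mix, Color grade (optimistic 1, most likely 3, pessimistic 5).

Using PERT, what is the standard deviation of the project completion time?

2.00 weeks

te_Pickup shots = (1 + 4·2 + 9)/6 = 18/6 = 3; σ²_Pickup shots = ((9−1)/6)² = 1.778
te_Editing = (1 + 4·2 + 9)/6 = 18/6 = 3; σ²_Editing = ((9−1)/6)² = 1.778
te_Sound mix = (1 + 4·2 + 3)/6 = 12/6 = 2; σ²_Sound mix = ((3−1)/6)² = 0.111
te_Color grade = (3 + 4·4 + 11)/6 = 30/6 = 5; σ²_Color grade = ((11−3)/6)² = 1.778
te_VFX = (1 + 4·3 + 5)/6 = 18/6 = 3; σ²_VFX = ((5−1)/6)² = 0.444

Forward pass:
ES_Pickup shots = 0; EF_Pickup shots = 3
ES_Editing = 3; EF_Editing = 3+3 = 6
ES_Sound mix = 3; EF_Sound mix = 3+2 = 5
ES_Color grade = 3; EF_Color grade = 3+5 = 8
ES_VFX = max(EF_Editing=6, EF_Sound mix=5, EF_Color grade=8) = 8; EF_VFX = 8+3 = 11
Expected project duration μ = 11 weeks. Critical path: Pickup shots → Color grade → VFX.

Variance along critical path = 1.778 + 1.778 + 0.444 = 4.000
σ = √4.000 = 2.000 weeks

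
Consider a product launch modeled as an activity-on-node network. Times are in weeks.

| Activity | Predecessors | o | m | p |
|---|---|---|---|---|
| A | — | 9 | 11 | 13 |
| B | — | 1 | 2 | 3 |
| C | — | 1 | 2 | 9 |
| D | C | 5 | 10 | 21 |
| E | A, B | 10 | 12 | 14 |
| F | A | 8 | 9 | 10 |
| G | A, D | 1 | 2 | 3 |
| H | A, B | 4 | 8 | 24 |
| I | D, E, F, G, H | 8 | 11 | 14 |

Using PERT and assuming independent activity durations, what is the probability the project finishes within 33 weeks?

0.233

te_A = (9 + 4·11 + 13)/6 = 66/6 = 11; σ²_A = ((13−9)/6)² = 0.444
te_B = (1 + 4·2 + 3)/6 = 12/6 = 2; σ²_B = ((3−1)/6)² = 0.111
te_C = (1 + 4·2 + 9)/6 = 18/6 = 3; σ²_C = ((9−1)/6)² = 1.778
te_D = (5 + 4·10 + 21)/6 = 66/6 = 11; σ²_D = ((21−5)/6)² = 7.111
te_E = (10 + 4·12 + 14)/6 = 72/6 = 12; σ²_E = ((14−10)/6)² = 0.444
te_F = (8 + 4·9 + 10)/6 = 54/6 = 9; σ²_F = ((10−8)/6)² = 0.111
te_G = (1 + 4·2 + 3)/6 = 12/6 = 2; σ²_G = ((3−1)/6)² = 0.111
te_H = (4 + 4·8 + 24)/6 = 60/6 = 10; σ²_H = ((24−4)/6)² = 11.111
te_I = (8 + 4·11 + 14)/6 = 66/6 = 11; σ²_I = ((14−8)/6)² = 1.000

Forward pass:
ES_A = 0; EF_A = 11
ES_B = 0; EF_B = 2
ES_C = 0; EF_C = 3
ES_D = 3; EF_D = 3+11 = 14
ES_E = max(EF_A=11, EF_B=2) = 11; EF_E = 11+12 = 23
ES_F = 11; EF_F = 11+9 = 20
ES_G = max(EF_A=11, EF_D=14) = 14; EF_G = 14+2 = 16
ES_H = max(EF_A=11, EF_B=2) = 11; EF_H = 11+10 = 21
ES_I = max(EF_D=14, EF_E=23, EF_F=20, EF_G=16, EF_H=21) = 23; EF_I = 23+11 = 34
Expected project duration μ = 34 weeks. Critical path: A → E → I.

Variance along critical path = 0.444 + 0.444 + 1.000 = 1.889; σ = √1.889 = 1.374 weeks.
Z = (33 − 34) / 1.374 = -0.728
P(T ≤ 33) = Φ(-0.728) ≈ 0.233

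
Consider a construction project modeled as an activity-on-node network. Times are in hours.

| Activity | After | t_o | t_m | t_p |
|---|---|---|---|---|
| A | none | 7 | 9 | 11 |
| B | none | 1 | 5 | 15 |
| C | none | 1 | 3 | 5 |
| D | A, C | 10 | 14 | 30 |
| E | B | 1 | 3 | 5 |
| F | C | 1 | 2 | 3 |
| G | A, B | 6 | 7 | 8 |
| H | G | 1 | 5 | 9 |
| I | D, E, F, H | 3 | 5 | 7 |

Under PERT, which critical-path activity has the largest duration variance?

te_A = (7 + 4·9 + 11)/6 = 54/6 = 9; σ²_A = ((11−7)/6)² = 0.444
te_B = (1 + 4·5 + 15)/6 = 36/6 = 6; σ²_B = ((15−1)/6)² = 5.444
te_C = (1 + 4·3 + 5)/6 = 18/6 = 3; σ²_C = ((5−1)/6)² = 0.444
te_D = (10 + 4·14 + 30)/6 = 96/6 = 16; σ²_D = ((30−10)/6)² = 11.111
te_E = (1 + 4·3 + 5)/6 = 18/6 = 3; σ²_E = ((5−1)/6)² = 0.444
te_F = (1 + 4·2 + 3)/6 = 12/6 = 2; σ²_F = ((3−1)/6)² = 0.111
te_G = (6 + 4·7 + 8)/6 = 42/6 = 7; σ²_G = ((8−6)/6)² = 0.111
te_H = (1 + 4·5 + 9)/6 = 30/6 = 5; σ²_H = ((9−1)/6)² = 1.778
te_I = (3 + 4·5 + 7)/6 = 30/6 = 5; σ²_I = ((7−3)/6)² = 0.444

Forward pass:
ES_A = 0; EF_A = 9
ES_B = 0; EF_B = 6
ES_C = 0; EF_C = 3
ES_D = max(EF_A=9, EF_C=3) = 9; EF_D = 9+16 = 25
ES_E = 6; EF_E = 6+3 = 9
ES_F = 3; EF_F = 3+2 = 5
ES_G = max(EF_A=9, EF_B=6) = 9; EF_G = 9+7 = 16
ES_H = 16; EF_H = 16+5 = 21
ES_I = max(EF_D=25, EF_E=9, EF_F=5, EF_H=21) = 25; EF_I = 25+5 = 30
Expected project duration μ = 30 hours. Critical path: A → D → I.

Variances on critical path: σ²_A=0.444, σ²_D=11.111, σ²_I=0.444.
Largest is σ²_D = 11.111.

D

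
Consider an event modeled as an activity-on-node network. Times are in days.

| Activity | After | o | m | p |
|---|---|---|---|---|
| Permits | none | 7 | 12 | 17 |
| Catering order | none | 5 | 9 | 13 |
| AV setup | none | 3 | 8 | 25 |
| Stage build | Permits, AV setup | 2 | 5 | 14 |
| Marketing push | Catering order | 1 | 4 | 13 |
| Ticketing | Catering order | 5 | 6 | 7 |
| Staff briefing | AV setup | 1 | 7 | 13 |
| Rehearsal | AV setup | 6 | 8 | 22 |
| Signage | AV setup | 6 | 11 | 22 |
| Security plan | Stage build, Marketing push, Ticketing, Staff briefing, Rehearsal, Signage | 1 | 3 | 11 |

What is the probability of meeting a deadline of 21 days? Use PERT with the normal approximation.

0.150

te_Permits = (7 + 4·12 + 17)/6 = 72/6 = 12; σ²_Permits = ((17−7)/6)² = 2.778
te_Catering order = (5 + 4·9 + 13)/6 = 54/6 = 9; σ²_Catering order = ((13−5)/6)² = 1.778
te_AV setup = (3 + 4·8 + 25)/6 = 60/6 = 10; σ²_AV setup = ((25−3)/6)² = 13.444
te_Stage build = (2 + 4·5 + 14)/6 = 36/6 = 6; σ²_Stage build = ((14−2)/6)² = 4.000
te_Marketing push = (1 + 4·4 + 13)/6 = 30/6 = 5; σ²_Marketing push = ((13−1)/6)² = 4.000
te_Ticketing = (5 + 4·6 + 7)/6 = 36/6 = 6; σ²_Ticketing = ((7−5)/6)² = 0.111
te_Staff briefing = (1 + 4·7 + 13)/6 = 42/6 = 7; σ²_Staff briefing = ((13−1)/6)² = 4.000
te_Rehearsal = (6 + 4·8 + 22)/6 = 60/6 = 10; σ²_Rehearsal = ((22−6)/6)² = 7.111
te_Signage = (6 + 4·11 + 22)/6 = 72/6 = 12; σ²_Signage = ((22−6)/6)² = 7.111
te_Security plan = (1 + 4·3 + 11)/6 = 24/6 = 4; σ²_Security plan = ((11−1)/6)² = 2.778

Forward pass:
ES_Permits = 0; EF_Permits = 12
ES_Catering order = 0; EF_Catering order = 9
ES_AV setup = 0; EF_AV setup = 10
ES_Stage build = max(EF_Permits=12, EF_AV setup=10) = 12; EF_Stage build = 12+6 = 18
ES_Marketing push = 9; EF_Marketing push = 9+5 = 14
ES_Ticketing = 9; EF_Ticketing = 9+6 = 15
ES_Staff briefing = 10; EF_Staff briefing = 10+7 = 17
ES_Rehearsal = 10; EF_Rehearsal = 10+10 = 20
ES_Signage = 10; EF_Signage = 10+12 = 22
ES_Security plan = max(EF_Stage build=18, EF_Marketing push=14, EF_Ticketing=15, EF_Staff briefing=17, EF_Rehearsal=20, EF_Signage=22) = 22; EF_Security plan = 22+4 = 26
Expected project duration μ = 26 days. Critical path: AV setup → Signage → Security plan.

Variance along critical path = 13.444 + 7.111 + 2.778 = 23.333; σ = √23.333 = 4.830 days.
Z = (21 − 26) / 4.830 = -1.035
P(T ≤ 21) = Φ(-1.035) ≈ 0.150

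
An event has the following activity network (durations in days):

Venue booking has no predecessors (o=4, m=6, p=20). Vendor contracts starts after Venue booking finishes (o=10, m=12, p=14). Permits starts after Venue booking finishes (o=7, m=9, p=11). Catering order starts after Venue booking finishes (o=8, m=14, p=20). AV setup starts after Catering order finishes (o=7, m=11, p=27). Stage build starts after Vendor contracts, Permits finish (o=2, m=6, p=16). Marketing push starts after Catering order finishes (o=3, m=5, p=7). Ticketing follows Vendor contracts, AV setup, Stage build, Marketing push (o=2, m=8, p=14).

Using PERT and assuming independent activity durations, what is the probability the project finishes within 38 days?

0.164

te_Venue booking = (4 + 4·6 + 20)/6 = 48/6 = 8; σ²_Venue booking = ((20−4)/6)² = 7.111
te_Vendor contracts = (10 + 4·12 + 14)/6 = 72/6 = 12; σ²_Vendor contracts = ((14−10)/6)² = 0.444
te_Permits = (7 + 4·9 + 11)/6 = 54/6 = 9; σ²_Permits = ((11−7)/6)² = 0.444
te_Catering order = (8 + 4·14 + 20)/6 = 84/6 = 14; σ²_Catering order = ((20−8)/6)² = 4.000
te_AV setup = (7 + 4·11 + 27)/6 = 78/6 = 13; σ²_AV setup = ((27−7)/6)² = 11.111
te_Stage build = (2 + 4·6 + 16)/6 = 42/6 = 7; σ²_Stage build = ((16−2)/6)² = 5.444
te_Marketing push = (3 + 4·5 + 7)/6 = 30/6 = 5; σ²_Marketing push = ((7−3)/6)² = 0.444
te_Ticketing = (2 + 4·8 + 14)/6 = 48/6 = 8; σ²_Ticketing = ((14−2)/6)² = 4.000

Forward pass:
ES_Venue booking = 0; EF_Venue booking = 8
ES_Vendor contracts = 8; EF_Vendor contracts = 8+12 = 20
ES_Permits = 8; EF_Permits = 8+9 = 17
ES_Catering order = 8; EF_Catering order = 8+14 = 22
ES_AV setup = 22; EF_AV setup = 22+13 = 35
ES_Stage build = max(EF_Vendor contracts=20, EF_Permits=17) = 20; EF_Stage build = 20+7 = 27
ES_Marketing push = 22; EF_Marketing push = 22+5 = 27
ES_Ticketing = max(EF_Vendor contracts=20, EF_AV setup=35, EF_Stage build=27, EF_Marketing push=27) = 35; EF_Ticketing = 35+8 = 43
Expected project duration μ = 43 days. Critical path: Venue booking → Catering order → AV setup → Ticketing.

Variance along critical path = 7.111 + 4.000 + 11.111 + 4.000 = 26.222; σ = √26.222 = 5.121 days.
Z = (38 − 43) / 5.121 = -0.976
P(T ≤ 38) = Φ(-0.976) ≈ 0.164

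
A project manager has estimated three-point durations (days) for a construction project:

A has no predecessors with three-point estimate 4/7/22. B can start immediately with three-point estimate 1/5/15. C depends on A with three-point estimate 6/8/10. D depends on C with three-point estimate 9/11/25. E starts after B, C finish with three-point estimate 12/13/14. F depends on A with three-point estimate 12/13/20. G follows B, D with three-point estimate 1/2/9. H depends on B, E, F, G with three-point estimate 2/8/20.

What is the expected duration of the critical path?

te_A = (4 + 4·7 + 22)/6 = 54/6 = 9
te_B = (1 + 4·5 + 15)/6 = 36/6 = 6
te_C = (6 + 4·8 + 10)/6 = 48/6 = 8
te_D = (9 + 4·11 + 25)/6 = 78/6 = 13
te_E = (12 + 4·13 + 14)/6 = 78/6 = 13
te_F = (12 + 4·13 + 20)/6 = 84/6 = 14
te_G = (1 + 4·2 + 9)/6 = 18/6 = 3
te_H = (2 + 4·8 + 20)/6 = 54/6 = 9

Forward pass:
ES_A = 0; EF_A = 9
ES_B = 0; EF_B = 6
ES_C = 9; EF_C = 9+8 = 17
ES_D = 17; EF_D = 17+13 = 30
ES_E = max(EF_B=6, EF_C=17) = 17; EF_E = 17+13 = 30
ES_F = 9; EF_F = 9+14 = 23
ES_G = max(EF_B=6, EF_D=30) = 30; EF_G = 30+3 = 33
ES_H = max(EF_B=6, EF_E=30, EF_F=23, EF_G=33) = 33; EF_H = 33+9 = 42
Expected project duration μ = 42 days. Critical path: A → C → D → G → H.

42 days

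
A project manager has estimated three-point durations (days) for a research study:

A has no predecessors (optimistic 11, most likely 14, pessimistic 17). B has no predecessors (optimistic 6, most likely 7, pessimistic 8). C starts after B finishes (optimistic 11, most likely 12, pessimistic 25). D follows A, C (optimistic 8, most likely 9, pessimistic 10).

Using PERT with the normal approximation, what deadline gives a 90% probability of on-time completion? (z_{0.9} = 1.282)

33.1 days

te_A = (11 + 4·14 + 17)/6 = 84/6 = 14; σ²_A = ((17−11)/6)² = 1.000
te_B = (6 + 4·7 + 8)/6 = 42/6 = 7; σ²_B = ((8−6)/6)² = 0.111
te_C = (11 + 4·12 + 25)/6 = 84/6 = 14; σ²_C = ((25−11)/6)² = 5.444
te_D = (8 + 4·9 + 10)/6 = 54/6 = 9; σ²_D = ((10−8)/6)² = 0.111

Forward pass:
ES_A = 0; EF_A = 14
ES_B = 0; EF_B = 7
ES_C = 7; EF_C = 7+14 = 21
ES_D = max(EF_A=14, EF_C=21) = 21; EF_D = 21+9 = 30
Expected project duration μ = 30 days. Critical path: B → C → D.

Variance along critical path = 0.111 + 5.444 + 0.111 = 5.667; σ = 2.380 days.
D = μ + z·σ = 30 + 1.282·2.380 = 33.1 days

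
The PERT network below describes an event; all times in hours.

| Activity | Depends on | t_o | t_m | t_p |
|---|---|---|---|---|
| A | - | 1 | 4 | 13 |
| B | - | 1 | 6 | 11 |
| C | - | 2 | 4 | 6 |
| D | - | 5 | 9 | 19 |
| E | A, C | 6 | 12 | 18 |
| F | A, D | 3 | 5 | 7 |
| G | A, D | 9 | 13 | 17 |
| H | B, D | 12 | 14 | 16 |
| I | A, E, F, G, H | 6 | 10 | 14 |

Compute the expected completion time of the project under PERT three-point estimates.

te_A = (1 + 4·4 + 13)/6 = 30/6 = 5
te_B = (1 + 4·6 + 11)/6 = 36/6 = 6
te_C = (2 + 4·4 + 6)/6 = 24/6 = 4
te_D = (5 + 4·9 + 19)/6 = 60/6 = 10
te_E = (6 + 4·12 + 18)/6 = 72/6 = 12
te_F = (3 + 4·5 + 7)/6 = 30/6 = 5
te_G = (9 + 4·13 + 17)/6 = 78/6 = 13
te_H = (12 + 4·14 + 16)/6 = 84/6 = 14
te_I = (6 + 4·10 + 14)/6 = 60/6 = 10

Forward pass:
ES_A = 0; EF_A = 5
ES_B = 0; EF_B = 6
ES_C = 0; EF_C = 4
ES_D = 0; EF_D = 10
ES_E = max(EF_A=5, EF_C=4) = 5; EF_E = 5+12 = 17
ES_F = max(EF_A=5, EF_D=10) = 10; EF_F = 10+5 = 15
ES_G = max(EF_A=5, EF_D=10) = 10; EF_G = 10+13 = 23
ES_H = max(EF_B=6, EF_D=10) = 10; EF_H = 10+14 = 24
ES_I = max(EF_A=5, EF_E=17, EF_F=15, EF_G=23, EF_H=24) = 24; EF_I = 24+10 = 34
Expected project duration μ = 34 hours. Critical path: D → H → I.

34 hours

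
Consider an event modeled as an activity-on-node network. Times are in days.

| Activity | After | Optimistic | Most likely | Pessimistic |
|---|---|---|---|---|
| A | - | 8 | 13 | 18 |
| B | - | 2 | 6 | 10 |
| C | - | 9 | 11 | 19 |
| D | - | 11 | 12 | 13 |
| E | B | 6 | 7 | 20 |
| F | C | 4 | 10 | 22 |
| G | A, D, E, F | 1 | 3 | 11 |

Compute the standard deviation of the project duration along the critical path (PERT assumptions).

te_A = (8 + 4·13 + 18)/6 = 78/6 = 13; σ²_A = ((18−8)/6)² = 2.778
te_B = (2 + 4·6 + 10)/6 = 36/6 = 6; σ²_B = ((10−2)/6)² = 1.778
te_C = (9 + 4·11 + 19)/6 = 72/6 = 12; σ²_C = ((19−9)/6)² = 2.778
te_D = (11 + 4·12 + 13)/6 = 72/6 = 12; σ²_D = ((13−11)/6)² = 0.111
te_E = (6 + 4·7 + 20)/6 = 54/6 = 9; σ²_E = ((20−6)/6)² = 5.444
te_F = (4 + 4·10 + 22)/6 = 66/6 = 11; σ²_F = ((22−4)/6)² = 9.000
te_G = (1 + 4·3 + 11)/6 = 24/6 = 4; σ²_G = ((11−1)/6)² = 2.778

Forward pass:
ES_A = 0; EF_A = 13
ES_B = 0; EF_B = 6
ES_C = 0; EF_C = 12
ES_D = 0; EF_D = 12
ES_E = 6; EF_E = 6+9 = 15
ES_F = 12; EF_F = 12+11 = 23
ES_G = max(EF_A=13, EF_D=12, EF_E=15, EF_F=23) = 23; EF_G = 23+4 = 27
Expected project duration μ = 27 days. Critical path: C → F → G.

Variance along critical path = 2.778 + 9.000 + 2.778 = 14.556
σ = √14.556 = 3.815 days

3.82 days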